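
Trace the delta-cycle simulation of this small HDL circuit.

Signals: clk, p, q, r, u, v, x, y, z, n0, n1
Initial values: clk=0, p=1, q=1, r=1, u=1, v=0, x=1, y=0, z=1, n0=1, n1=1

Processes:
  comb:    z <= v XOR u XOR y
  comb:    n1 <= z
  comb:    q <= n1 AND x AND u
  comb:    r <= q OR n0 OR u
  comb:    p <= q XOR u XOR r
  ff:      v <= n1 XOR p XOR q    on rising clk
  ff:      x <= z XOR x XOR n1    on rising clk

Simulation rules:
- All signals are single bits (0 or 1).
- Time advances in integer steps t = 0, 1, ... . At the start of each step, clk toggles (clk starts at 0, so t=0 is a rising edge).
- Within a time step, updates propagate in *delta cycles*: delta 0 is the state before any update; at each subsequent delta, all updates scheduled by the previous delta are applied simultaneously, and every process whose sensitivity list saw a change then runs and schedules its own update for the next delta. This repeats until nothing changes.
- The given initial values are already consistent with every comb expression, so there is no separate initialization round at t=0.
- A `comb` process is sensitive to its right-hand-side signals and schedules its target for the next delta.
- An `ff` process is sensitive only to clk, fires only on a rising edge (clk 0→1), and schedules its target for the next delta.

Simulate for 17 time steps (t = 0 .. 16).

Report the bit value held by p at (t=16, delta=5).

1

t=0 Δ0: n1=1 v=0 u=1 z=1 p=1 n0=1 q=1 r=1 x=1 y=0 clk=0
  Δ1: clk:0→1
  Δ2: v:0→1
  Δ3: z:1→0
  Δ4: n1:1→0
  Δ5: q:1→0
  Δ6: p:1→0
  (6Δ to stable)
t=1 Δ0: n1=0 v=1 u=1 z=0 p=0 n0=1 q=0 r=1 x=1 y=0 clk=1
  Δ1: clk:1→0
  (1Δ to stable)
t=2 Δ0: n1=0 v=1 u=1 z=0 p=0 n0=1 q=0 r=1 x=1 y=0 clk=0
  Δ1: clk:0→1
  Δ2: v:1→0
  Δ3: z:0→1
  Δ4: n1:0→1
  Δ5: q:0→1
  Δ6: p:0→1
  (6Δ to stable)
t=3 Δ0: n1=1 v=0 u=1 z=1 p=1 n0=1 q=1 r=1 x=1 y=0 clk=1
  Δ1: clk:1→0
  (1Δ to stable)
t=4 Δ0: n1=1 v=0 u=1 z=1 p=1 n0=1 q=1 r=1 x=1 y=0 clk=0
  Δ1: clk:0→1
  Δ2: v:0→1
  Δ3: z:1→0
  Δ4: n1:1→0
  Δ5: q:1→0
  Δ6: p:1→0
  (6Δ to stable)
t=5 Δ0: n1=0 v=1 u=1 z=0 p=0 n0=1 q=0 r=1 x=1 y=0 clk=1
  Δ1: clk:1→0
  (1Δ to stable)
t=6 Δ0: n1=0 v=1 u=1 z=0 p=0 n0=1 q=0 r=1 x=1 y=0 clk=0
  Δ1: clk:0→1
  Δ2: v:1→0
  Δ3: z:0→1
  Δ4: n1:0→1
  Δ5: q:0→1
  Δ6: p:0→1
  (6Δ to stable)
t=7 Δ0: n1=1 v=0 u=1 z=1 p=1 n0=1 q=1 r=1 x=1 y=0 clk=1
  Δ1: clk:1→0
  (1Δ to stable)
t=8 Δ0: n1=1 v=0 u=1 z=1 p=1 n0=1 q=1 r=1 x=1 y=0 clk=0
  Δ1: clk:0→1
  Δ2: v:0→1
  Δ3: z:1→0
  Δ4: n1:1→0
  Δ5: q:1→0
  Δ6: p:1→0
  (6Δ to stable)
t=9 Δ0: n1=0 v=1 u=1 z=0 p=0 n0=1 q=0 r=1 x=1 y=0 clk=1
  Δ1: clk:1→0
  (1Δ to stable)
t=10 Δ0: n1=0 v=1 u=1 z=0 p=0 n0=1 q=0 r=1 x=1 y=0 clk=0
  Δ1: clk:0→1
  Δ2: v:1→0
  Δ3: z:0→1
  Δ4: n1:0→1
  Δ5: q:0→1
  Δ6: p:0→1
  (6Δ to stable)
t=11 Δ0: n1=1 v=0 u=1 z=1 p=1 n0=1 q=1 r=1 x=1 y=0 clk=1
  Δ1: clk:1→0
  (1Δ to stable)
t=12 Δ0: n1=1 v=0 u=1 z=1 p=1 n0=1 q=1 r=1 x=1 y=0 clk=0
  Δ1: clk:0→1
  Δ2: v:0→1
  Δ3: z:1→0
  Δ4: n1:1→0
  Δ5: q:1→0
  Δ6: p:1→0
  (6Δ to stable)
t=13 Δ0: n1=0 v=1 u=1 z=0 p=0 n0=1 q=0 r=1 x=1 y=0 clk=1
  Δ1: clk:1→0
  (1Δ to stable)
t=14 Δ0: n1=0 v=1 u=1 z=0 p=0 n0=1 q=0 r=1 x=1 y=0 clk=0
  Δ1: clk:0→1
  Δ2: v:1→0
  Δ3: z:0→1
  Δ4: n1:0→1
  Δ5: q:0→1
  Δ6: p:0→1
  (6Δ to stable)
t=15 Δ0: n1=1 v=0 u=1 z=1 p=1 n0=1 q=1 r=1 x=1 y=0 clk=1
  Δ1: clk:1→0
  (1Δ to stable)
t=16 Δ0: n1=1 v=0 u=1 z=1 p=1 n0=1 q=1 r=1 x=1 y=0 clk=0
  Δ1: clk:0→1
  Δ2: v:0→1
  Δ3: z:1→0
  Δ4: n1:1→0
  Δ5: q:1→0
  Δ6: p:1→0
  (6Δ to stable)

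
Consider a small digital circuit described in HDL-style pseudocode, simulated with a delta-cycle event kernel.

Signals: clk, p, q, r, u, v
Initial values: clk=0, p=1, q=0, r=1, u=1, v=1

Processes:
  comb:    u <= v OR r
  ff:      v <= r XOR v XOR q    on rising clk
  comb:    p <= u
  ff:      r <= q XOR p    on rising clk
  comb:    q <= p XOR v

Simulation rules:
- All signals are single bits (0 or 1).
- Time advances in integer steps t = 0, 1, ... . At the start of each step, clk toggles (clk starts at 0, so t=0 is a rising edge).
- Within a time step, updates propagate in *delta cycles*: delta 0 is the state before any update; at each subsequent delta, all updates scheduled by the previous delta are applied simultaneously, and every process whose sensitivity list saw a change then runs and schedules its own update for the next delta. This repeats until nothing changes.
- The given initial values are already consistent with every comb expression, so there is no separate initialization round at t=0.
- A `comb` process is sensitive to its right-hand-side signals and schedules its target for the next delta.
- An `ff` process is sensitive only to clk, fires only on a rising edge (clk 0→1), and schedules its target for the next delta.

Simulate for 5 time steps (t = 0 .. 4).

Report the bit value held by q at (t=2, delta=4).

[bits: r,u,q,clk,p,v]
t=0: Δ0=110011 Δ1=110111 Δ2=110110 Δ3=111110 | 3Δ
t=1: Δ0=111110 Δ1=111010 | 1Δ
t=2: Δ0=111010 Δ1=111110 Δ2=011110 Δ3=001110 Δ4=001100 Δ5=000100 | 5Δ
t=3: Δ0=000100 Δ1=000000 | 1Δ
t=4: Δ0=000000 Δ1=000100 | 1Δ

1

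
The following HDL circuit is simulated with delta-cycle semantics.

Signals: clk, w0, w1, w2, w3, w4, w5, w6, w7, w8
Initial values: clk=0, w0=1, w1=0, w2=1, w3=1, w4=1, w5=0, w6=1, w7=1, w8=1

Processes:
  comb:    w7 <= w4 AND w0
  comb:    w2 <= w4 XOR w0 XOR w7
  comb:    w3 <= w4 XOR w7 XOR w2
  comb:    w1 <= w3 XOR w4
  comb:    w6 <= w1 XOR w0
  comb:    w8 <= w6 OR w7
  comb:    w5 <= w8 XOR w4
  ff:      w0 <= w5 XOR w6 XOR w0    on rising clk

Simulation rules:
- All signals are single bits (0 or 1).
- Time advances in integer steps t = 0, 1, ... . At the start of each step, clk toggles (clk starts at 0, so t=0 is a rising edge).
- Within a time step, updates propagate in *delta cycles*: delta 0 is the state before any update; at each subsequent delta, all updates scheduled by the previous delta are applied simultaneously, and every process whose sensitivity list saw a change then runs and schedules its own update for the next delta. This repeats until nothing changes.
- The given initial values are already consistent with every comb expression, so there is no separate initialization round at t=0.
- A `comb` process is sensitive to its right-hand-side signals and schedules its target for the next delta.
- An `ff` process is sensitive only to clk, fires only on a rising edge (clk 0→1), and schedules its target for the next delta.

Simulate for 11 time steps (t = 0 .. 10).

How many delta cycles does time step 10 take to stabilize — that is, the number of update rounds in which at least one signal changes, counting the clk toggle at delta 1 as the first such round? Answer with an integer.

t0.Δ0 w2=1 clk=0 w1=0 w8=1 w0=1 w6=1 w7=1 w3=1 w4=1 w5=0
t0.Δ1 w2=1 clk=1 w1=0 w8=1 w0=1 w6=1 w7=1 w3=1 w4=1 w5=0
t0.Δ2 w2=1 clk=1 w1=0 w8=1 w0=0 w6=1 w7=1 w3=1 w4=1 w5=0
t0.Δ3 w2=0 clk=1 w1=0 w8=1 w0=0 w6=0 w7=0 w3=1 w4=1 w5=0
t0.Δ4 w2=1 clk=1 w1=0 w8=0 w0=0 w6=0 w7=0 w3=1 w4=1 w5=0
t0.Δ5 w2=1 clk=1 w1=0 w8=0 w0=0 w6=0 w7=0 w3=0 w4=1 w5=1
t0.Δ6 w2=1 clk=1 w1=1 w8=0 w0=0 w6=0 w7=0 w3=0 w4=1 w5=1
t0.Δ7 w2=1 clk=1 w1=1 w8=0 w0=0 w6=1 w7=0 w3=0 w4=1 w5=1
t0.Δ8 w2=1 clk=1 w1=1 w8=1 w0=0 w6=1 w7=0 w3=0 w4=1 w5=1
t0.Δ9 w2=1 clk=1 w1=1 w8=1 w0=0 w6=1 w7=0 w3=0 w4=1 w5=0
t1.Δ0 w2=1 clk=1 w1=1 w8=1 w0=0 w6=1 w7=0 w3=0 w4=1 w5=0
t1.Δ1 w2=1 clk=0 w1=1 w8=1 w0=0 w6=1 w7=0 w3=0 w4=1 w5=0
t2.Δ0 w2=1 clk=0 w1=1 w8=1 w0=0 w6=1 w7=0 w3=0 w4=1 w5=0
t2.Δ1 w2=1 clk=1 w1=1 w8=1 w0=0 w6=1 w7=0 w3=0 w4=1 w5=0
t2.Δ2 w2=1 clk=1 w1=1 w8=1 w0=1 w6=1 w7=0 w3=0 w4=1 w5=0
t2.Δ3 w2=0 clk=1 w1=1 w8=1 w0=1 w6=0 w7=1 w3=0 w4=1 w5=0
t2.Δ4 w2=1 clk=1 w1=1 w8=1 w0=1 w6=0 w7=1 w3=0 w4=1 w5=0
t2.Δ5 w2=1 clk=1 w1=1 w8=1 w0=1 w6=0 w7=1 w3=1 w4=1 w5=0
t2.Δ6 w2=1 clk=1 w1=0 w8=1 w0=1 w6=0 w7=1 w3=1 w4=1 w5=0
t2.Δ7 w2=1 clk=1 w1=0 w8=1 w0=1 w6=1 w7=1 w3=1 w4=1 w5=0
t3.Δ0 w2=1 clk=1 w1=0 w8=1 w0=1 w6=1 w7=1 w3=1 w4=1 w5=0
t3.Δ1 w2=1 clk=0 w1=0 w8=1 w0=1 w6=1 w7=1 w3=1 w4=1 w5=0
t4.Δ0 w2=1 clk=0 w1=0 w8=1 w0=1 w6=1 w7=1 w3=1 w4=1 w5=0
t4.Δ1 w2=1 clk=1 w1=0 w8=1 w0=1 w6=1 w7=1 w3=1 w4=1 w5=0
t4.Δ2 w2=1 clk=1 w1=0 w8=1 w0=0 w6=1 w7=1 w3=1 w4=1 w5=0
t4.Δ3 w2=0 clk=1 w1=0 w8=1 w0=0 w6=0 w7=0 w3=1 w4=1 w5=0
t4.Δ4 w2=1 clk=1 w1=0 w8=0 w0=0 w6=0 w7=0 w3=1 w4=1 w5=0
t4.Δ5 w2=1 clk=1 w1=0 w8=0 w0=0 w6=0 w7=0 w3=0 w4=1 w5=1
t4.Δ6 w2=1 clk=1 w1=1 w8=0 w0=0 w6=0 w7=0 w3=0 w4=1 w5=1
t4.Δ7 w2=1 clk=1 w1=1 w8=0 w0=0 w6=1 w7=0 w3=0 w4=1 w5=1
t4.Δ8 w2=1 clk=1 w1=1 w8=1 w0=0 w6=1 w7=0 w3=0 w4=1 w5=1
t4.Δ9 w2=1 clk=1 w1=1 w8=1 w0=0 w6=1 w7=0 w3=0 w4=1 w5=0
t5.Δ0 w2=1 clk=1 w1=1 w8=1 w0=0 w6=1 w7=0 w3=0 w4=1 w5=0
t5.Δ1 w2=1 clk=0 w1=1 w8=1 w0=0 w6=1 w7=0 w3=0 w4=1 w5=0
t6.Δ0 w2=1 clk=0 w1=1 w8=1 w0=0 w6=1 w7=0 w3=0 w4=1 w5=0
t6.Δ1 w2=1 clk=1 w1=1 w8=1 w0=0 w6=1 w7=0 w3=0 w4=1 w5=0
t6.Δ2 w2=1 clk=1 w1=1 w8=1 w0=1 w6=1 w7=0 w3=0 w4=1 w5=0
t6.Δ3 w2=0 clk=1 w1=1 w8=1 w0=1 w6=0 w7=1 w3=0 w4=1 w5=0
t6.Δ4 w2=1 clk=1 w1=1 w8=1 w0=1 w6=0 w7=1 w3=0 w4=1 w5=0
t6.Δ5 w2=1 clk=1 w1=1 w8=1 w0=1 w6=0 w7=1 w3=1 w4=1 w5=0
t6.Δ6 w2=1 clk=1 w1=0 w8=1 w0=1 w6=0 w7=1 w3=1 w4=1 w5=0
t6.Δ7 w2=1 clk=1 w1=0 w8=1 w0=1 w6=1 w7=1 w3=1 w4=1 w5=0
t7.Δ0 w2=1 clk=1 w1=0 w8=1 w0=1 w6=1 w7=1 w3=1 w4=1 w5=0
t7.Δ1 w2=1 clk=0 w1=0 w8=1 w0=1 w6=1 w7=1 w3=1 w4=1 w5=0
t8.Δ0 w2=1 clk=0 w1=0 w8=1 w0=1 w6=1 w7=1 w3=1 w4=1 w5=0
t8.Δ1 w2=1 clk=1 w1=0 w8=1 w0=1 w6=1 w7=1 w3=1 w4=1 w5=0
t8.Δ2 w2=1 clk=1 w1=0 w8=1 w0=0 w6=1 w7=1 w3=1 w4=1 w5=0
t8.Δ3 w2=0 clk=1 w1=0 w8=1 w0=0 w6=0 w7=0 w3=1 w4=1 w5=0
t8.Δ4 w2=1 clk=1 w1=0 w8=0 w0=0 w6=0 w7=0 w3=1 w4=1 w5=0
t8.Δ5 w2=1 clk=1 w1=0 w8=0 w0=0 w6=0 w7=0 w3=0 w4=1 w5=1
t8.Δ6 w2=1 clk=1 w1=1 w8=0 w0=0 w6=0 w7=0 w3=0 w4=1 w5=1
t8.Δ7 w2=1 clk=1 w1=1 w8=0 w0=0 w6=1 w7=0 w3=0 w4=1 w5=1
t8.Δ8 w2=1 clk=1 w1=1 w8=1 w0=0 w6=1 w7=0 w3=0 w4=1 w5=1
t8.Δ9 w2=1 clk=1 w1=1 w8=1 w0=0 w6=1 w7=0 w3=0 w4=1 w5=0
t9.Δ0 w2=1 clk=1 w1=1 w8=1 w0=0 w6=1 w7=0 w3=0 w4=1 w5=0
t9.Δ1 w2=1 clk=0 w1=1 w8=1 w0=0 w6=1 w7=0 w3=0 w4=1 w5=0
t10.Δ0 w2=1 clk=0 w1=1 w8=1 w0=0 w6=1 w7=0 w3=0 w4=1 w5=0
t10.Δ1 w2=1 clk=1 w1=1 w8=1 w0=0 w6=1 w7=0 w3=0 w4=1 w5=0
t10.Δ2 w2=1 clk=1 w1=1 w8=1 w0=1 w6=1 w7=0 w3=0 w4=1 w5=0
t10.Δ3 w2=0 clk=1 w1=1 w8=1 w0=1 w6=0 w7=1 w3=0 w4=1 w5=0
t10.Δ4 w2=1 clk=1 w1=1 w8=1 w0=1 w6=0 w7=1 w3=0 w4=1 w5=0
t10.Δ5 w2=1 clk=1 w1=1 w8=1 w0=1 w6=0 w7=1 w3=1 w4=1 w5=0
t10.Δ6 w2=1 clk=1 w1=0 w8=1 w0=1 w6=0 w7=1 w3=1 w4=1 w5=0
t10.Δ7 w2=1 clk=1 w1=0 w8=1 w0=1 w6=1 w7=1 w3=1 w4=1 w5=0

7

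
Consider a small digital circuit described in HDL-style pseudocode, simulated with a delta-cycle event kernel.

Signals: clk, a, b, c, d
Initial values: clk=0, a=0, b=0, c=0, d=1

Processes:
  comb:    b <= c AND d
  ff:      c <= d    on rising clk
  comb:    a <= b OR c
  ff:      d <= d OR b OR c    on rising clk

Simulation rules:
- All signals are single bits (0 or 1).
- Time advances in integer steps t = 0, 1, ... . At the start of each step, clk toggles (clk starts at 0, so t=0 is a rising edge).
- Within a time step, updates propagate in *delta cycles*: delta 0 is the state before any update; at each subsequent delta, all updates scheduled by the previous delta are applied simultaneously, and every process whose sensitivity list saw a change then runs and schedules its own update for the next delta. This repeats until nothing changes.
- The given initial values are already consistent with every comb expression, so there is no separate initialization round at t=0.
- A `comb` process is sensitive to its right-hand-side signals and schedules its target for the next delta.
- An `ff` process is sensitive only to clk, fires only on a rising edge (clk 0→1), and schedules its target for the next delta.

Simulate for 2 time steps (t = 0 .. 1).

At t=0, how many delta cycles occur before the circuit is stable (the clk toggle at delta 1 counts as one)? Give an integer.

[bits: a,d,c,clk,b]
t=0: Δ0=01000 Δ1=01010 Δ2=01110 Δ3=11111 | 3Δ
t=1: Δ0=11111 Δ1=11101 | 1Δ

3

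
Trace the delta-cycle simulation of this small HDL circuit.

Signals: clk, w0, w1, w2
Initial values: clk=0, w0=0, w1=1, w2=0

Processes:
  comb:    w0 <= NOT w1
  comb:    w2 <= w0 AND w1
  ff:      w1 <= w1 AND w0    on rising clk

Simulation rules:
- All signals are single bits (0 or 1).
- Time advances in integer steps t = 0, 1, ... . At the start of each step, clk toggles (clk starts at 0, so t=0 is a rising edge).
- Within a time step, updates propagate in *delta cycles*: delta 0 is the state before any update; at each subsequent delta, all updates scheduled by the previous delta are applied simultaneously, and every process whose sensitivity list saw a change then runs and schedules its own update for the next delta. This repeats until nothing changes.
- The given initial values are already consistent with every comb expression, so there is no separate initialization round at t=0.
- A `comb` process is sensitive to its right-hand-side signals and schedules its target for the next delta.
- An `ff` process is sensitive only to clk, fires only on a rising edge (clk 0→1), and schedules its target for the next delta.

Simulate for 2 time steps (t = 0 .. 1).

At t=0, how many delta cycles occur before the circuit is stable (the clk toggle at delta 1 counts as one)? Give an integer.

3

t0.Δ0 w1=1 w0=0 w2=0 clk=0
t0.Δ1 w1=1 w0=0 w2=0 clk=1
t0.Δ2 w1=0 w0=0 w2=0 clk=1
t0.Δ3 w1=0 w0=1 w2=0 clk=1
t1.Δ0 w1=0 w0=1 w2=0 clk=1
t1.Δ1 w1=0 w0=1 w2=0 clk=0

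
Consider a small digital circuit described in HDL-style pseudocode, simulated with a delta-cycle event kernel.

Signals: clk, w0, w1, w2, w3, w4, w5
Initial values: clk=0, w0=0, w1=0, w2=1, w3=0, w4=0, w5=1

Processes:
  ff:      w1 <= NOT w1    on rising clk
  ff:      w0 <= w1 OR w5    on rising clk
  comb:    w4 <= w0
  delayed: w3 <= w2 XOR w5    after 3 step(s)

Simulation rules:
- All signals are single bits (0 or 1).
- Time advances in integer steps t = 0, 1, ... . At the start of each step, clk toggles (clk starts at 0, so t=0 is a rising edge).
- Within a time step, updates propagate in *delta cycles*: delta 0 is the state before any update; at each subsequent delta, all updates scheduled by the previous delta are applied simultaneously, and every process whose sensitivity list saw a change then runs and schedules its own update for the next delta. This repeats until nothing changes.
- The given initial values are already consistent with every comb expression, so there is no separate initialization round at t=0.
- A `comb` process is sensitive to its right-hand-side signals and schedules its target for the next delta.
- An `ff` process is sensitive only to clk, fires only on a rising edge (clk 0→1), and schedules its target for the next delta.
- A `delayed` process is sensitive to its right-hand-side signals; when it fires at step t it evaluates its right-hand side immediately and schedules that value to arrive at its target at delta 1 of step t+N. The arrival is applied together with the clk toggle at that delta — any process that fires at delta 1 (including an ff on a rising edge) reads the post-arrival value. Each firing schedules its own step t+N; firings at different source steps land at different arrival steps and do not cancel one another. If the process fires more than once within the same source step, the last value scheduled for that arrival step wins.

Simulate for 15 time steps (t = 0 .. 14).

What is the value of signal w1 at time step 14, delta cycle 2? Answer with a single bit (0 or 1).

[bits: w1,w4,w3,clk,w5,w0,w2]
t=0: Δ0=0000101 Δ1=0001101 Δ2=1001111 Δ3=1101111 | 3Δ
t=1: Δ0=1101111 Δ1=1100111 | 1Δ
t=2: Δ0=1100111 Δ1=1101111 Δ2=0101111 | 2Δ
t=3: Δ0=0101111 Δ1=0100111 | 1Δ
t=4: Δ0=0100111 Δ1=0101111 Δ2=1101111 | 2Δ
t=5: Δ0=1101111 Δ1=1100111 | 1Δ
t=6: Δ0=1100111 Δ1=1101111 Δ2=0101111 | 2Δ
t=7: Δ0=0101111 Δ1=0100111 | 1Δ
t=8: Δ0=0100111 Δ1=0101111 Δ2=1101111 | 2Δ
t=9: Δ0=1101111 Δ1=1100111 | 1Δ
t=10: Δ0=1100111 Δ1=1101111 Δ2=0101111 | 2Δ
t=11: Δ0=0101111 Δ1=0100111 | 1Δ
t=12: Δ0=0100111 Δ1=0101111 Δ2=1101111 | 2Δ
t=13: Δ0=1101111 Δ1=1100111 | 1Δ
t=14: Δ0=1100111 Δ1=1101111 Δ2=0101111 | 2Δ

0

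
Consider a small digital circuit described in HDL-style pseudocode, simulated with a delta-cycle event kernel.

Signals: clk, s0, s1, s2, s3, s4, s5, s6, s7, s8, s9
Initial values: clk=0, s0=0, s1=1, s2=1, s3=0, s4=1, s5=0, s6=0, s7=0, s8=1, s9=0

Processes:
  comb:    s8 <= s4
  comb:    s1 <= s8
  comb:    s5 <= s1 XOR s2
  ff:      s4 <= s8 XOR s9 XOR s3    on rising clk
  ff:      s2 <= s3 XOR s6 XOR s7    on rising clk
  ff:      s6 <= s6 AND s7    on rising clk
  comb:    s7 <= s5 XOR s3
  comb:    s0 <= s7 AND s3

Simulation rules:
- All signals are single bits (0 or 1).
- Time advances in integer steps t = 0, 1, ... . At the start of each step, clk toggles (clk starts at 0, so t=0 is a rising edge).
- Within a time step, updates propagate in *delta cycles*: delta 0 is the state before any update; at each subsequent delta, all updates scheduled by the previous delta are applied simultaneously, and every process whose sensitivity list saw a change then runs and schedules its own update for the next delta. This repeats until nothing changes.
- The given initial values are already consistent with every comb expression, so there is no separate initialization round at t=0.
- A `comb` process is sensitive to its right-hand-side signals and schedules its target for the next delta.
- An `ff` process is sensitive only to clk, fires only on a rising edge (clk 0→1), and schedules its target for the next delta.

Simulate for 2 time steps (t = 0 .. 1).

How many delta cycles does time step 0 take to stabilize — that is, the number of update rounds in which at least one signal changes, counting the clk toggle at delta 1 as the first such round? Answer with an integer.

4

t=0 Δ0: clk=0 s0=0 s3=0 s9=0 s4=1 s5=0 s6=0 s2=1 s1=1 s7=0 s8=1
  Δ1: clk:0→1
  Δ2: s2:1→0
  Δ3: s5:0→1
  Δ4: s7:0→1
  (4Δ to stable)
t=1 Δ0: clk=1 s0=0 s3=0 s9=0 s4=1 s5=1 s6=0 s2=0 s1=1 s7=1 s8=1
  Δ1: clk:1→0
  (1Δ to stable)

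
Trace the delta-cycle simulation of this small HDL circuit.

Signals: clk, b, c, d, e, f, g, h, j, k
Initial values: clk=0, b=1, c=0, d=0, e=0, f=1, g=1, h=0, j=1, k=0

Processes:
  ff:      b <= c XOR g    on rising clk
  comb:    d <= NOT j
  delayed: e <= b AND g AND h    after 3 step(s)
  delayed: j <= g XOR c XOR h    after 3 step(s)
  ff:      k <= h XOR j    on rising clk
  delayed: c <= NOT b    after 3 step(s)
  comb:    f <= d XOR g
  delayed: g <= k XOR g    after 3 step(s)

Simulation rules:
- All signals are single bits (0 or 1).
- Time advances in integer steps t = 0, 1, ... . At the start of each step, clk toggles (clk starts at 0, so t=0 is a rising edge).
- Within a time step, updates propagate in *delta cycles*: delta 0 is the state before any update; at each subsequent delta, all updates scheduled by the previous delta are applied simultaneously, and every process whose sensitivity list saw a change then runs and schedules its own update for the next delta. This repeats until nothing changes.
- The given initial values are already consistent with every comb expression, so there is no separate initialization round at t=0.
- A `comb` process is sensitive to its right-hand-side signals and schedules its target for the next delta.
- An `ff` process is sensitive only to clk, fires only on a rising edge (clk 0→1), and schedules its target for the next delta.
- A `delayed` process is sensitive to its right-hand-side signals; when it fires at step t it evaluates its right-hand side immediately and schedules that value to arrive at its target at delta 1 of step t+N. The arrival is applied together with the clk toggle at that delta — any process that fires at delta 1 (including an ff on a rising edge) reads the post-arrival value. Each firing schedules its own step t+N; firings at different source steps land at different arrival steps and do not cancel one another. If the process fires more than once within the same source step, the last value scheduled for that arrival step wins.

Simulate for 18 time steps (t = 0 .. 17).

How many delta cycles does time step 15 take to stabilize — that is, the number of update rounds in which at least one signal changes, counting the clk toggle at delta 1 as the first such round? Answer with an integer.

[bits: b,c,g,f,k,e,j,clk,h,d]
t=0: Δ0=1011001000 Δ1=1011001100 Δ2=1011101100 | 2Δ
t=1: Δ0=1011101100 Δ1=1011101000 | 1Δ
t=2: Δ0=1011101000 Δ1=1011101100 | 1Δ
t=3: Δ0=1011101100 Δ1=1001101000 Δ2=1000101000 | 2Δ
t=4: Δ0=1000101000 Δ1=1000101100 Δ2=0000101100 | 2Δ
t=5: Δ0=0000101100 Δ1=0000101000 | 1Δ
t=6: Δ0=0000101000 Δ1=0010100100 Δ2=1011000101 Δ3=1010000101 | 3Δ
t=7: Δ0=1010000101 Δ1=1110000001 | 1Δ
t=8: Δ0=1110000001 Δ1=1110000101 Δ2=0110000101 | 2Δ
t=9: Δ0=0110000101 Δ1=0010001001 Δ2=0010001000 Δ3=0011001000 | 3Δ
t=10: Δ0=0011001000 Δ1=0011000100 Δ2=1011000101 Δ3=1010000101 | 3Δ
t=11: Δ0=1010000101 Δ1=1110000001 | 1Δ
t=12: Δ0=1110000001 Δ1=1110001101 Δ2=0110101100 Δ3=0111101100 | 3Δ
t=13: Δ0=0111101100 Δ1=0011101000 | 1Δ
t=14: Δ0=0011101000 Δ1=0011100100 Δ2=1011000101 Δ3=1010000101 | 3Δ
t=15: Δ0=1010000101 Δ1=1100000001 Δ2=1101000001 | 2Δ
t=16: Δ0=1101000001 Δ1=1101001101 Δ2=1101101100 Δ3=1100101100 | 3Δ
t=17: Δ0=1100101100 Δ1=1010101000 Δ2=1011101000 | 2Δ

2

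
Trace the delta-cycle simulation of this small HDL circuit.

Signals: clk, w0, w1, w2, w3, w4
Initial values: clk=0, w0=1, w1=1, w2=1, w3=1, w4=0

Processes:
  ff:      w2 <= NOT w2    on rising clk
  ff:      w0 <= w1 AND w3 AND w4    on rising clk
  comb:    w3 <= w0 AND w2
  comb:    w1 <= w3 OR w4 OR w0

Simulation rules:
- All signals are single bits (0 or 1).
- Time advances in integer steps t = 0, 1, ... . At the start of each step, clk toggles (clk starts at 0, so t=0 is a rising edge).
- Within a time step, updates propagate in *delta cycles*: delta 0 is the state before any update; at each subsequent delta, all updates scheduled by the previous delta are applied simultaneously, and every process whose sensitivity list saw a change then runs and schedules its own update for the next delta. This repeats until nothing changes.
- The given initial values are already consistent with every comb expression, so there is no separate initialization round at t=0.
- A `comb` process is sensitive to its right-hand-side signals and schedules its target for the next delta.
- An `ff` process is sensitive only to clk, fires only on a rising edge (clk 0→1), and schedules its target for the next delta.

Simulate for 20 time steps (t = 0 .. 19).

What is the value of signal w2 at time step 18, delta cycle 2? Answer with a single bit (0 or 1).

[bits: w0,w4,w3,w1,w2,clk]
t=0: Δ0=101110 Δ1=101111 Δ2=001101 Δ3=000101 Δ4=000001 | 4Δ
t=1: Δ0=000001 Δ1=000000 | 1Δ
t=2: Δ0=000000 Δ1=000001 Δ2=000011 | 2Δ
t=3: Δ0=000011 Δ1=000010 | 1Δ
t=4: Δ0=000010 Δ1=000011 Δ2=000001 | 2Δ
t=5: Δ0=000001 Δ1=000000 | 1Δ
t=6: Δ0=000000 Δ1=000001 Δ2=000011 | 2Δ
t=7: Δ0=000011 Δ1=000010 | 1Δ
t=8: Δ0=000010 Δ1=000011 Δ2=000001 | 2Δ
t=9: Δ0=000001 Δ1=000000 | 1Δ
t=10: Δ0=000000 Δ1=000001 Δ2=000011 | 2Δ
t=11: Δ0=000011 Δ1=000010 | 1Δ
t=12: Δ0=000010 Δ1=000011 Δ2=000001 | 2Δ
t=13: Δ0=000001 Δ1=000000 | 1Δ
t=14: Δ0=000000 Δ1=000001 Δ2=000011 | 2Δ
t=15: Δ0=000011 Δ1=000010 | 1Δ
t=16: Δ0=000010 Δ1=000011 Δ2=000001 | 2Δ
t=17: Δ0=000001 Δ1=000000 | 1Δ
t=18: Δ0=000000 Δ1=000001 Δ2=000011 | 2Δ
t=19: Δ0=000011 Δ1=000010 | 1Δ

1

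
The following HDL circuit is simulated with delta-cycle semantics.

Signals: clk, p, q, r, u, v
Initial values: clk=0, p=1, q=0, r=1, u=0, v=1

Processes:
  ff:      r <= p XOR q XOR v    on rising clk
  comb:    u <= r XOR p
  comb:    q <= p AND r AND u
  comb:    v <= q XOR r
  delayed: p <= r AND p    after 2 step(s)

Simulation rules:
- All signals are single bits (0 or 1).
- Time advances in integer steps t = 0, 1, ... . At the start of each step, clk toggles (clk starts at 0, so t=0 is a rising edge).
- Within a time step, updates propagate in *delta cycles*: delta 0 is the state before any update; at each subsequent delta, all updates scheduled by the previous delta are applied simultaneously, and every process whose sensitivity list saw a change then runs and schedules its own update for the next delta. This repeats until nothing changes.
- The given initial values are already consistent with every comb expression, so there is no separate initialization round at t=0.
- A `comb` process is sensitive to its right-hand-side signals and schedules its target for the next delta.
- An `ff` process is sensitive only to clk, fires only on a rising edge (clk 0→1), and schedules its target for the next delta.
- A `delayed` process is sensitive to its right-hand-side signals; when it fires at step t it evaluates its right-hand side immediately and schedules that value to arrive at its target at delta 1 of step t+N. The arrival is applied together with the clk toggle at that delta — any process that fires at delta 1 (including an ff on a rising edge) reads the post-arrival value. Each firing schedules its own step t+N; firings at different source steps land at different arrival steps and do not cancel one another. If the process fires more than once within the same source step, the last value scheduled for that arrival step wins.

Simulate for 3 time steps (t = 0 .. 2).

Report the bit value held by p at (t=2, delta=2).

[bits: q,u,p,v,r,clk]
t=0: Δ0=001110 Δ1=001111 Δ2=001101 Δ3=011001 | 3Δ
t=1: Δ0=011001 Δ1=011000 | 1Δ
t=2: Δ0=011000 Δ1=010001 Δ2=000001 | 2Δ

0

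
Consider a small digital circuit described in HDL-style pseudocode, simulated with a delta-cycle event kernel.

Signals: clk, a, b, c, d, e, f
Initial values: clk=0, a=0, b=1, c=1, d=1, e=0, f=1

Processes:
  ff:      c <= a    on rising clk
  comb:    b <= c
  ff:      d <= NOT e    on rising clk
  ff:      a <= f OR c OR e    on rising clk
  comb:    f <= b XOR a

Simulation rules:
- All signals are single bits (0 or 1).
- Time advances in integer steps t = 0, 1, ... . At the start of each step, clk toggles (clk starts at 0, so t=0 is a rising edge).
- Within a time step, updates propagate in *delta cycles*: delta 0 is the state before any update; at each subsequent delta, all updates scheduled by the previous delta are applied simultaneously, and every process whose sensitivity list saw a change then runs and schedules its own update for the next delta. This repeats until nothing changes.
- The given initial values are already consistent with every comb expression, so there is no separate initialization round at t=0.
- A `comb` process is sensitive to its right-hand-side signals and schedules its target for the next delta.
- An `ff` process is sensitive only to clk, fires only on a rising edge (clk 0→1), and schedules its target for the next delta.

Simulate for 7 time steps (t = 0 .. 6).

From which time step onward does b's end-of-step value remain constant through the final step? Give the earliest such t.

2

[bits: e,b,f,c,d,a,clk]
t=0: Δ0=0111100 Δ1=0111101 Δ2=0110111 Δ3=0000111 Δ4=0010111 | 4Δ
t=1: Δ0=0010111 Δ1=0010110 | 1Δ
t=2: Δ0=0010110 Δ1=0010111 Δ2=0011111 Δ3=0111111 Δ4=0101111 | 4Δ
t=3: Δ0=0101111 Δ1=0101110 | 1Δ
t=4: Δ0=0101110 Δ1=0101111 | 1Δ
t=5: Δ0=0101111 Δ1=0101110 | 1Δ
t=6: Δ0=0101110 Δ1=0101111 | 1Δ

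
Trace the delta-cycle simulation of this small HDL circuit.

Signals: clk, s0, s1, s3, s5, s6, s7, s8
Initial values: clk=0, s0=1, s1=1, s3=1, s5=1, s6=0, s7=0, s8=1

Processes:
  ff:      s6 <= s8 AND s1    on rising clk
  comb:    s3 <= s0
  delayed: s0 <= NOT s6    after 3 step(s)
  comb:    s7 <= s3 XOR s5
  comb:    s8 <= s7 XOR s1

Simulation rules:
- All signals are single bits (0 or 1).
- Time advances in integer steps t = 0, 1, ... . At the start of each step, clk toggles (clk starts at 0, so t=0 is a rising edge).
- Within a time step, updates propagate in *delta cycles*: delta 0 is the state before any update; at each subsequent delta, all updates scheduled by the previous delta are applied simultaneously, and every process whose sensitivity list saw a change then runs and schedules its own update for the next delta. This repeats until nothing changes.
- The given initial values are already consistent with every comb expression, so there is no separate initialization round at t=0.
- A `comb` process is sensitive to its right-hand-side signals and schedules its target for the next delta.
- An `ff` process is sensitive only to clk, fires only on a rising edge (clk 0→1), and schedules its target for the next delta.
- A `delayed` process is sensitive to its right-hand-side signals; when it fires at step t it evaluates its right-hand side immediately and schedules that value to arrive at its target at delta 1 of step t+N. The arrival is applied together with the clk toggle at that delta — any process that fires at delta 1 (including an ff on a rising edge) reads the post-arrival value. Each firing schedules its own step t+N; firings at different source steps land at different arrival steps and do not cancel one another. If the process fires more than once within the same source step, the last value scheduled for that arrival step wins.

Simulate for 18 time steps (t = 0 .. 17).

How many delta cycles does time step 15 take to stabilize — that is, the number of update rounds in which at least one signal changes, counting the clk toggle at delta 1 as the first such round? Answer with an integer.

4

t=0 Δ0: s7=0 s0=1 s3=1 s1=1 s8=1 clk=0 s6=0 s5=1
  Δ1: clk:0→1
  Δ2: s6:0→1
  (2Δ to stable)
t=1 Δ0: s7=0 s0=1 s3=1 s1=1 s8=1 clk=1 s6=1 s5=1
  Δ1: clk:1→0
  (1Δ to stable)
t=2 Δ0: s7=0 s0=1 s3=1 s1=1 s8=1 clk=0 s6=1 s5=1
  Δ1: clk:0→1
  (1Δ to stable)
t=3 Δ0: s7=0 s0=1 s3=1 s1=1 s8=1 clk=1 s6=1 s5=1
  Δ1: s0:1→0, clk:1→0
  Δ2: s3:1→0
  Δ3: s7:0→1
  Δ4: s8:1→0
  (4Δ to stable)
t=4 Δ0: s7=1 s0=0 s3=0 s1=1 s8=0 clk=0 s6=1 s5=1
  Δ1: clk:0→1
  Δ2: s6:1→0
  (2Δ to stable)
t=5 Δ0: s7=1 s0=0 s3=0 s1=1 s8=0 clk=1 s6=0 s5=1
  Δ1: clk:1→0
  (1Δ to stable)
t=6 Δ0: s7=1 s0=0 s3=0 s1=1 s8=0 clk=0 s6=0 s5=1
  Δ1: clk:0→1
  (1Δ to stable)
t=7 Δ0: s7=1 s0=0 s3=0 s1=1 s8=0 clk=1 s6=0 s5=1
  Δ1: s0:0→1, clk:1→0
  Δ2: s3:0→1
  Δ3: s7:1→0
  Δ4: s8:0→1
  (4Δ to stable)
t=8 Δ0: s7=0 s0=1 s3=1 s1=1 s8=1 clk=0 s6=0 s5=1
  Δ1: clk:0→1
  Δ2: s6:0→1
  (2Δ to stable)
t=9 Δ0: s7=0 s0=1 s3=1 s1=1 s8=1 clk=1 s6=1 s5=1
  Δ1: clk:1→0
  (1Δ to stable)
t=10 Δ0: s7=0 s0=1 s3=1 s1=1 s8=1 clk=0 s6=1 s5=1
  Δ1: clk:0→1
  (1Δ to stable)
t=11 Δ0: s7=0 s0=1 s3=1 s1=1 s8=1 clk=1 s6=1 s5=1
  Δ1: s0:1→0, clk:1→0
  Δ2: s3:1→0
  Δ3: s7:0→1
  Δ4: s8:1→0
  (4Δ to stable)
t=12 Δ0: s7=1 s0=0 s3=0 s1=1 s8=0 clk=0 s6=1 s5=1
  Δ1: clk:0→1
  Δ2: s6:1→0
  (2Δ to stable)
t=13 Δ0: s7=1 s0=0 s3=0 s1=1 s8=0 clk=1 s6=0 s5=1
  Δ1: clk:1→0
  (1Δ to stable)
t=14 Δ0: s7=1 s0=0 s3=0 s1=1 s8=0 clk=0 s6=0 s5=1
  Δ1: clk:0→1
  (1Δ to stable)
t=15 Δ0: s7=1 s0=0 s3=0 s1=1 s8=0 clk=1 s6=0 s5=1
  Δ1: s0:0→1, clk:1→0
  Δ2: s3:0→1
  Δ3: s7:1→0
  Δ4: s8:0→1
  (4Δ to stable)
t=16 Δ0: s7=0 s0=1 s3=1 s1=1 s8=1 clk=0 s6=0 s5=1
  Δ1: clk:0→1
  Δ2: s6:0→1
  (2Δ to stable)
t=17 Δ0: s7=0 s0=1 s3=1 s1=1 s8=1 clk=1 s6=1 s5=1
  Δ1: clk:1→0
  (1Δ to stable)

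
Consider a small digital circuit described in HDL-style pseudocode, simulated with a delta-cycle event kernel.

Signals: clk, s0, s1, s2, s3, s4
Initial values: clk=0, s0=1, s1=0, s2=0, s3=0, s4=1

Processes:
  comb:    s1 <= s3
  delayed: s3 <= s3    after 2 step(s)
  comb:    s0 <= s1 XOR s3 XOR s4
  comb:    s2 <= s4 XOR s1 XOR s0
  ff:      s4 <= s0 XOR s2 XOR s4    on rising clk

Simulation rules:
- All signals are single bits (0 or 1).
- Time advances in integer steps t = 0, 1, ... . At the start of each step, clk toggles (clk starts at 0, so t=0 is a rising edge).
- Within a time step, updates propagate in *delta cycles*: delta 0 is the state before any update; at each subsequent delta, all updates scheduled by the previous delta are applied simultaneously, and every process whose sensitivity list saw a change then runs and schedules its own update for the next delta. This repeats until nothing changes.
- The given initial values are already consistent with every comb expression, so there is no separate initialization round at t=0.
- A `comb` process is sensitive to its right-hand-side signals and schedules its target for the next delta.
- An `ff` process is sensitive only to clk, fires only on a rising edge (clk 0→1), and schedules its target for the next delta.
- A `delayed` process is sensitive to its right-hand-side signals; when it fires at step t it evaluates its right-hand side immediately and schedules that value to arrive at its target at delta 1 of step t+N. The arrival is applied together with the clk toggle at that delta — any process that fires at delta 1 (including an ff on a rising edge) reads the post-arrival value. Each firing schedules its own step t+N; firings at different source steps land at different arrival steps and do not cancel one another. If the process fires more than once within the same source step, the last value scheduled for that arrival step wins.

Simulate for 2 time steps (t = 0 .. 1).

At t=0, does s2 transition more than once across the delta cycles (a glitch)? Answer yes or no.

yes

t0.Δ0 clk=0 s4=1 s2=0 s3=0 s0=1 s1=0
t0.Δ1 clk=1 s4=1 s2=0 s3=0 s0=1 s1=0
t0.Δ2 clk=1 s4=0 s2=0 s3=0 s0=1 s1=0
t0.Δ3 clk=1 s4=0 s2=1 s3=0 s0=0 s1=0
t0.Δ4 clk=1 s4=0 s2=0 s3=0 s0=0 s1=0
t1.Δ0 clk=1 s4=0 s2=0 s3=0 s0=0 s1=0
t1.Δ1 clk=0 s4=0 s2=0 s3=0 s0=0 s1=0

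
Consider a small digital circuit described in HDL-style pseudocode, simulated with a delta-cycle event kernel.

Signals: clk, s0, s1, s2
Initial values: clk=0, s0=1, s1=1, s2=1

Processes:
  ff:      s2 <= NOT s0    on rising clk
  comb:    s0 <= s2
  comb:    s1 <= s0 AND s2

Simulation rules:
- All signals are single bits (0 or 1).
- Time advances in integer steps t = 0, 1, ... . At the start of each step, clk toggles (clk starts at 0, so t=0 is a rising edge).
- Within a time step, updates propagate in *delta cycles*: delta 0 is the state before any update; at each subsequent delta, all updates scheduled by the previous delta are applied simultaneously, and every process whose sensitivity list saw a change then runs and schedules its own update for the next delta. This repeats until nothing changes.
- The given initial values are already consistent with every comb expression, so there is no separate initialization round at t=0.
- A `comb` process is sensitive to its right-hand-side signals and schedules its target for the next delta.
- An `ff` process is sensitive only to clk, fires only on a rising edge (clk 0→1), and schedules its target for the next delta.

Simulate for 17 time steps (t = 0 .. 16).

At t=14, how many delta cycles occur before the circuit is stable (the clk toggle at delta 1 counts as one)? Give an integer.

[bits: clk,s0,s2,s1]
t=0: Δ0=0111 Δ1=1111 Δ2=1101 Δ3=1000 | 3Δ
t=1: Δ0=1000 Δ1=0000 | 1Δ
t=2: Δ0=0000 Δ1=1000 Δ2=1010 Δ3=1110 Δ4=1111 | 4Δ
t=3: Δ0=1111 Δ1=0111 | 1Δ
t=4: Δ0=0111 Δ1=1111 Δ2=1101 Δ3=1000 | 3Δ
t=5: Δ0=1000 Δ1=0000 | 1Δ
t=6: Δ0=0000 Δ1=1000 Δ2=1010 Δ3=1110 Δ4=1111 | 4Δ
t=7: Δ0=1111 Δ1=0111 | 1Δ
t=8: Δ0=0111 Δ1=1111 Δ2=1101 Δ3=1000 | 3Δ
t=9: Δ0=1000 Δ1=0000 | 1Δ
t=10: Δ0=0000 Δ1=1000 Δ2=1010 Δ3=1110 Δ4=1111 | 4Δ
t=11: Δ0=1111 Δ1=0111 | 1Δ
t=12: Δ0=0111 Δ1=1111 Δ2=1101 Δ3=1000 | 3Δ
t=13: Δ0=1000 Δ1=0000 | 1Δ
t=14: Δ0=0000 Δ1=1000 Δ2=1010 Δ3=1110 Δ4=1111 | 4Δ
t=15: Δ0=1111 Δ1=0111 | 1Δ
t=16: Δ0=0111 Δ1=1111 Δ2=1101 Δ3=1000 | 3Δ

4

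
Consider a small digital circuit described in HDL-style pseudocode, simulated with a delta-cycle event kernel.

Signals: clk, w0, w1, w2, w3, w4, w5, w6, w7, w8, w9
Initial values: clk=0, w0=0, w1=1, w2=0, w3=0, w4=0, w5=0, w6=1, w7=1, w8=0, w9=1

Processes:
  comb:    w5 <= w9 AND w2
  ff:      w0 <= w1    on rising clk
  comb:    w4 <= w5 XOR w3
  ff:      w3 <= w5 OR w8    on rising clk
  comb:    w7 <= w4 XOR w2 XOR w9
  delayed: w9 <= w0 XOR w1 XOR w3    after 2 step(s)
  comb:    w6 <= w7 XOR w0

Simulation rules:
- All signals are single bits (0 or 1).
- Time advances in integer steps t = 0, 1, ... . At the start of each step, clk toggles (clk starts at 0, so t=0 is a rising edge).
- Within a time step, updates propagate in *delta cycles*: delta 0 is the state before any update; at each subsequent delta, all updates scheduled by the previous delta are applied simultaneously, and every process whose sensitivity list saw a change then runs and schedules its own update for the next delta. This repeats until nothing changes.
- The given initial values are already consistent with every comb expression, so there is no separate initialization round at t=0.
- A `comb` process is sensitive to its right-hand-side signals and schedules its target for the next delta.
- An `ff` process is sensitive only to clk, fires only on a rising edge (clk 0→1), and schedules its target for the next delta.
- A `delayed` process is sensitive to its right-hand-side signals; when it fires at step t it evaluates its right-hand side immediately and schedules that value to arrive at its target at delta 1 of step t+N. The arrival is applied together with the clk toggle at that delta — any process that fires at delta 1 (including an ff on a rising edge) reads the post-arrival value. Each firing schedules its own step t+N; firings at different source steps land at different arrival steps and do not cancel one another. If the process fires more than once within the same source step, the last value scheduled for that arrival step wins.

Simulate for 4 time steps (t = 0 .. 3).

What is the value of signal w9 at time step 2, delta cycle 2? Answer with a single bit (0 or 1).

t=0 Δ0: w6=1 w5=0 w9=1 w2=0 clk=0 w3=0 w4=0 w0=0 w7=1 w8=0 w1=1
  Δ1: clk:0→1
  Δ2: w0:0→1
  Δ3: w6:1→0
  (3Δ to stable)
t=1 Δ0: w6=0 w5=0 w9=1 w2=0 clk=1 w3=0 w4=0 w0=1 w7=1 w8=0 w1=1
  Δ1: clk:1→0
  (1Δ to stable)
t=2 Δ0: w6=0 w5=0 w9=1 w2=0 clk=0 w3=0 w4=0 w0=1 w7=1 w8=0 w1=1
  Δ1: w9:1→0, clk:0→1
  Δ2: w7:1→0
  Δ3: w6:0→1
  (3Δ to stable)
t=3 Δ0: w6=1 w5=0 w9=0 w2=0 clk=1 w3=0 w4=0 w0=1 w7=0 w8=0 w1=1
  Δ1: clk:1→0
  (1Δ to stable)

0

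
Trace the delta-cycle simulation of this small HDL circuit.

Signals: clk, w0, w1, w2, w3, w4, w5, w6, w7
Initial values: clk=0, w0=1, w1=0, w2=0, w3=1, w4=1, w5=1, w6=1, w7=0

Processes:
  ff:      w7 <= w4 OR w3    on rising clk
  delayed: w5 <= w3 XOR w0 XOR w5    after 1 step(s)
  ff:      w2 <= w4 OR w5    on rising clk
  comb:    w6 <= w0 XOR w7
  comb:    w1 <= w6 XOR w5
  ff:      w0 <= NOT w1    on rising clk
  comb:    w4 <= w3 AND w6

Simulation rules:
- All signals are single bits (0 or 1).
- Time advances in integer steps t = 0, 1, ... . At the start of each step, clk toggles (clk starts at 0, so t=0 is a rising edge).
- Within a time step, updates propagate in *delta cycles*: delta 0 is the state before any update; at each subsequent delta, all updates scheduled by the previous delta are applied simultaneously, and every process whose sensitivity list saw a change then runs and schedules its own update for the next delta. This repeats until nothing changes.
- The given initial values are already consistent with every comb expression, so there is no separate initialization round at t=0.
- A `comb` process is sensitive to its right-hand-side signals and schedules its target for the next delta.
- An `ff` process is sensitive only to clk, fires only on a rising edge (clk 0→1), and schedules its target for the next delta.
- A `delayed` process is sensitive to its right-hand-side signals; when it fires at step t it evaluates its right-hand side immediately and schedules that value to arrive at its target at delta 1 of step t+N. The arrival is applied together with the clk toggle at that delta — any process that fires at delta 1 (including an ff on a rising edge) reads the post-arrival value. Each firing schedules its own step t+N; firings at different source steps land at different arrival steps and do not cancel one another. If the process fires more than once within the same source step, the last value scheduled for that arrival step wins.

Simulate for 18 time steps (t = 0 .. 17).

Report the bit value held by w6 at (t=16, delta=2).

1

t=0 Δ0: clk=0 w0=1 w6=1 w3=1 w7=0 w5=1 w1=0 w2=0 w4=1
  Δ1: clk:0→1
  Δ2: w7:0→1, w2:0→1
  Δ3: w6:1→0
  Δ4: w1:0→1, w4:1→0
  (4Δ to stable)
t=1 Δ0: clk=1 w0=1 w6=0 w3=1 w7=1 w5=1 w1=1 w2=1 w4=0
  Δ1: clk:1→0
  (1Δ to stable)
t=2 Δ0: clk=0 w0=1 w6=0 w3=1 w7=1 w5=1 w1=1 w2=1 w4=0
  Δ1: clk:0→1
  Δ2: w0:1→0
  Δ3: w6:0→1
  Δ4: w1:1→0, w4:0→1
  (4Δ to stable)
t=3 Δ0: clk=1 w0=0 w6=1 w3=1 w7=1 w5=1 w1=0 w2=1 w4=1
  Δ1: clk:1→0, w5:1→0
  Δ2: w1:0→1
  (2Δ to stable)
t=4 Δ0: clk=0 w0=0 w6=1 w3=1 w7=1 w5=0 w1=1 w2=1 w4=1
  Δ1: clk:0→1, w5:0→1
  Δ2: w1:1→0
  (2Δ to stable)
t=5 Δ0: clk=1 w0=0 w6=1 w3=1 w7=1 w5=1 w1=0 w2=1 w4=1
  Δ1: clk:1→0, w5:1→0
  Δ2: w1:0→1
  (2Δ to stable)
t=6 Δ0: clk=0 w0=0 w6=1 w3=1 w7=1 w5=0 w1=1 w2=1 w4=1
  Δ1: clk:0→1, w5:0→1
  Δ2: w1:1→0
  (2Δ to stable)
t=7 Δ0: clk=1 w0=0 w6=1 w3=1 w7=1 w5=1 w1=0 w2=1 w4=1
  Δ1: clk:1→0, w5:1→0
  Δ2: w1:0→1
  (2Δ to stable)
t=8 Δ0: clk=0 w0=0 w6=1 w3=1 w7=1 w5=0 w1=1 w2=1 w4=1
  Δ1: clk:0→1, w5:0→1
  Δ2: w1:1→0
  (2Δ to stable)
t=9 Δ0: clk=1 w0=0 w6=1 w3=1 w7=1 w5=1 w1=0 w2=1 w4=1
  Δ1: clk:1→0, w5:1→0
  Δ2: w1:0→1
  (2Δ to stable)
t=10 Δ0: clk=0 w0=0 w6=1 w3=1 w7=1 w5=0 w1=1 w2=1 w4=1
  Δ1: clk:0→1, w5:0→1
  Δ2: w1:1→0
  (2Δ to stable)
t=11 Δ0: clk=1 w0=0 w6=1 w3=1 w7=1 w5=1 w1=0 w2=1 w4=1
  Δ1: clk:1→0, w5:1→0
  Δ2: w1:0→1
  (2Δ to stable)
t=12 Δ0: clk=0 w0=0 w6=1 w3=1 w7=1 w5=0 w1=1 w2=1 w4=1
  Δ1: clk:0→1, w5:0→1
  Δ2: w1:1→0
  (2Δ to stable)
t=13 Δ0: clk=1 w0=0 w6=1 w3=1 w7=1 w5=1 w1=0 w2=1 w4=1
  Δ1: clk:1→0, w5:1→0
  Δ2: w1:0→1
  (2Δ to stable)
t=14 Δ0: clk=0 w0=0 w6=1 w3=1 w7=1 w5=0 w1=1 w2=1 w4=1
  Δ1: clk:0→1, w5:0→1
  Δ2: w1:1→0
  (2Δ to stable)
t=15 Δ0: clk=1 w0=0 w6=1 w3=1 w7=1 w5=1 w1=0 w2=1 w4=1
  Δ1: clk:1→0, w5:1→0
  Δ2: w1:0→1
  (2Δ to stable)
t=16 Δ0: clk=0 w0=0 w6=1 w3=1 w7=1 w5=0 w1=1 w2=1 w4=1
  Δ1: clk:0→1, w5:0→1
  Δ2: w1:1→0
  (2Δ to stable)
t=17 Δ0: clk=1 w0=0 w6=1 w3=1 w7=1 w5=1 w1=0 w2=1 w4=1
  Δ1: clk:1→0, w5:1→0
  Δ2: w1:0→1
  (2Δ to stable)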